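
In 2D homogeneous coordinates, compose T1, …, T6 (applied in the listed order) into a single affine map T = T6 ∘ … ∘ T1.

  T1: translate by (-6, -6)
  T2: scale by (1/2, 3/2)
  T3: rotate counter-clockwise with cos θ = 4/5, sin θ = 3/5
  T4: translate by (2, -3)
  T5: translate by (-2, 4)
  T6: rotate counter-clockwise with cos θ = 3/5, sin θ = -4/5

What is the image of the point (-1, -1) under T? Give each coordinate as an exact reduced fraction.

T(p) = (-11/2, -17/2)

T1 translate by (-6, -6): (-1, -1) → (-7, -7)
T2 scale by (1/2, 3/2): (-7, -7) → (-7/2, -21/2)
T3 rotate counter-clockwise with cos θ = 4/5, sin θ = 3/5: (-7/2, -21/2) → (7/2, -21/2)
T4 translate by (2, -3): (7/2, -21/2) → (11/2, -27/2)
T5 translate by (-2, 4): (11/2, -27/2) → (7/2, -19/2)
T6 rotate counter-clockwise with cos θ = 3/5, sin θ = -4/5: (7/2, -19/2) → (-11/2, -17/2)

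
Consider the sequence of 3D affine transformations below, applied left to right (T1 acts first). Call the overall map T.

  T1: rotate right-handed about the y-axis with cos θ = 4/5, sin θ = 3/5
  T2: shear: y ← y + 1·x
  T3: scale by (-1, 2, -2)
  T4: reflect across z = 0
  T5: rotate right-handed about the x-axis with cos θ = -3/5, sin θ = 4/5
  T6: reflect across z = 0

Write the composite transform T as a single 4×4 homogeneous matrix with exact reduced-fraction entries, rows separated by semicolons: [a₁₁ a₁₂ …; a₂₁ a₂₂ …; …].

T1 = [4/5 0 3/5 0; 0 1 0 0; -3/5 0 4/5 0; 0 0 0 1]
T2·T1 = [4/5 0 3/5 0; 4/5 1 3/5 0; -3/5 0 4/5 0; 0 0 0 1]
T3·…·T1 = [-4/5 0 -3/5 0; 8/5 2 6/5 0; 6/5 0 -8/5 0; 0 0 0 1]
T4·…·T1 = [-4/5 0 -3/5 0; 8/5 2 6/5 0; -6/5 0 8/5 0; 0 0 0 1]
T5·…·T1 = [-4/5 0 -3/5 0; 0 -6/5 -2 0; 2 8/5 0 0; 0 0 0 1]
T6·…·T1 = [-4/5 0 -3/5 0; 0 -6/5 -2 0; -2 -8/5 0 0; 0 0 0 1]

T = [-4/5 0 -3/5 0; 0 -6/5 -2 0; -2 -8/5 0 0; 0 0 0 1]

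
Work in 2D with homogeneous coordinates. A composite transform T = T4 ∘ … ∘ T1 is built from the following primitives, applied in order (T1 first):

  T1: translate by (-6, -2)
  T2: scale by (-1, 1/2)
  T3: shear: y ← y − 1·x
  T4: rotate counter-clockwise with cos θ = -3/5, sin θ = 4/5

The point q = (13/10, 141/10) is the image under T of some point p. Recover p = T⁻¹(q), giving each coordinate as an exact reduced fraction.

p = (-9/2, 4)

T1 = [1 0 -6; 0 1 -2; 0 0 1]
T2·T1 = [-1 0 6; 0 1/2 -1; 0 0 1]
T3·…·T1 = [-1 0 6; 1 1/2 -7; 0 0 1]
T4·…·T1 = [-1/5 -2/5 2; -7/5 -3/10 9; 0 0 1]
det M = -1/2; M⁻¹ = [3/5 -4/5 6; -14/5 2/5 2; 0 0 1]
M⁻¹ · (13/10, 141/10)ᵀ = (-9/2, 4)ᵀ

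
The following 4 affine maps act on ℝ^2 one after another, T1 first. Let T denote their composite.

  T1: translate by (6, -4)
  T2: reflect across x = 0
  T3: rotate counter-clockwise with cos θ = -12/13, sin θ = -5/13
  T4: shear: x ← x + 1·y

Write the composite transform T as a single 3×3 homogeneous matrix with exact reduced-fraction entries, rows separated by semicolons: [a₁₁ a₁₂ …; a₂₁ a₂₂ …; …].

T1 = [1 0 6; 0 1 -4; 0 0 1]
T2·T1 = [-1 0 -6; 0 1 -4; 0 0 1]
T3·…·T1 = [12/13 5/13 4; 5/13 -12/13 6; 0 0 1]
T4·…·T1 = [17/13 -7/13 10; 5/13 -12/13 6; 0 0 1]

T = [17/13 -7/13 10; 5/13 -12/13 6; 0 0 1]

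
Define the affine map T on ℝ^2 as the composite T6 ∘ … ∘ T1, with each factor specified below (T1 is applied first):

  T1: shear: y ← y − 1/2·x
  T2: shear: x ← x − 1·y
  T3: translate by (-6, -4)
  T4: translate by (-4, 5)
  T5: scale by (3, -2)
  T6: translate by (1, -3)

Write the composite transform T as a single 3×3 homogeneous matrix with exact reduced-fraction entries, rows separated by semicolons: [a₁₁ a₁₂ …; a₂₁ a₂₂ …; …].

T = [9/2 -3 -29; 1 -2 -5; 0 0 1]

T1 = [1 0 0; -1/2 1 0; 0 0 1]
T2·T1 = [3/2 -1 0; -1/2 1 0; 0 0 1]
T3·…·T1 = [3/2 -1 -6; -1/2 1 -4; 0 0 1]
T4·…·T1 = [3/2 -1 -10; -1/2 1 1; 0 0 1]
T5·…·T1 = [9/2 -3 -30; 1 -2 -2; 0 0 1]
T6·…·T1 = [9/2 -3 -29; 1 -2 -5; 0 0 1]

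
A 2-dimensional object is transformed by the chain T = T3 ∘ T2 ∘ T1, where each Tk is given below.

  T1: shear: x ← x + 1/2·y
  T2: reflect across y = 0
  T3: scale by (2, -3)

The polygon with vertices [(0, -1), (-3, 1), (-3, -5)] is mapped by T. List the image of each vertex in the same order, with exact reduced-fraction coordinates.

T1 shear: x ← x + 1/2·y: (0, -1) → (-1/2, -1); (-3, 1) → (-5/2, 1); (-3, -5) → (-11/2, -5)
T2 reflect across y = 0: (-1/2, -1) → (-1/2, 1); (-5/2, 1) → (-5/2, -1); (-11/2, -5) → (-11/2, 5)
T3 scale by (2, -3): (-1/2, 1) → (-1, -3); (-5/2, -1) → (-5, 3); (-11/2, 5) → (-11, -15)

image vertices: (-1, -3), (-5, 3), (-11, -15)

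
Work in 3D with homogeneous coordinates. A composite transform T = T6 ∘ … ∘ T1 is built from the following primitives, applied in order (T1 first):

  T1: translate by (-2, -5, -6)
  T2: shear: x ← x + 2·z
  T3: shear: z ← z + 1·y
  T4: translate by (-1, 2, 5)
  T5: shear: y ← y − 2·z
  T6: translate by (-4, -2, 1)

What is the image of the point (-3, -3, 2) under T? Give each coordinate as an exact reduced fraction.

T1 translate by (-2, -5, -6): (-3, -3, 2) → (-5, -8, -4)
T2 shear: x ← x + 2·z: (-5, -8, -4) → (-13, -8, -4)
T3 shear: z ← z + 1·y: (-13, -8, -4) → (-13, -8, -12)
T4 translate by (-1, 2, 5): (-13, -8, -12) → (-14, -6, -7)
T5 shear: y ← y − 2·z: (-14, -6, -7) → (-14, 8, -7)
T6 translate by (-4, -2, 1): (-14, 8, -7) → (-18, 6, -6)

T(p) = (-18, 6, -6)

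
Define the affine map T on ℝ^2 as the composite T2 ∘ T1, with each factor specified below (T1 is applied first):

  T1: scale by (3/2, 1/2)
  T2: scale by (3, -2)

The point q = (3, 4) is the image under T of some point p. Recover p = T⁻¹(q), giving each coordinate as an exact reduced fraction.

T1 = [3/2 0 0; 0 1/2 0; 0 0 1]
T2·T1 = [9/2 0 0; 0 -1 0; 0 0 1]
det M = -9/2; M⁻¹ = [2/9 0 0; 0 -1 0; 0 0 1]
M⁻¹ · (3, 4)ᵀ = (2/3, -4)ᵀ

p = (2/3, -4)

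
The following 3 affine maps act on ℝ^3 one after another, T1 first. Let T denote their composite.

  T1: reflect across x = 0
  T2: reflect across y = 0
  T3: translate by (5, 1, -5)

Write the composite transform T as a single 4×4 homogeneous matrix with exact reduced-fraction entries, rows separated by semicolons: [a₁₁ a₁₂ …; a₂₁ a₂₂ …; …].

T = [-1 0 0 5; 0 -1 0 1; 0 0 1 -5; 0 0 0 1]

T1 = [-1 0 0 0; 0 1 0 0; 0 0 1 0; 0 0 0 1]
T2·T1 = [-1 0 0 0; 0 -1 0 0; 0 0 1 0; 0 0 0 1]
T3·…·T1 = [-1 0 0 5; 0 -1 0 1; 0 0 1 -5; 0 0 0 1]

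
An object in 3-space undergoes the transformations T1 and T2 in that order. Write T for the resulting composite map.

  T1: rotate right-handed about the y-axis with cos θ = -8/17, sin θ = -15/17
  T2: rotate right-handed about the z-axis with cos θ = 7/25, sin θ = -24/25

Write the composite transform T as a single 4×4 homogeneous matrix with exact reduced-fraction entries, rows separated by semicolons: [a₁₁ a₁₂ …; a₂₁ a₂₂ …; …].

T = [-56/425 24/25 -21/85 0; 192/425 7/25 72/85 0; 15/17 0 -8/17 0; 0 0 0 1]

T1 = [-8/17 0 -15/17 0; 0 1 0 0; 15/17 0 -8/17 0; 0 0 0 1]
T2·T1 = [-56/425 24/25 -21/85 0; 192/425 7/25 72/85 0; 15/17 0 -8/17 0; 0 0 0 1]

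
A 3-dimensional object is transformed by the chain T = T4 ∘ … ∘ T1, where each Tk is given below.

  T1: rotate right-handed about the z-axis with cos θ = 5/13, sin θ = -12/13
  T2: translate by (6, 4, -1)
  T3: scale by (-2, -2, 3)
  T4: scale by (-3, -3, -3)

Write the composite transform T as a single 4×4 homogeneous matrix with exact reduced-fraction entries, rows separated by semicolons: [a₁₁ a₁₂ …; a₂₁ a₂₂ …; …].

T1 = [5/13 12/13 0 0; -12/13 5/13 0 0; 0 0 1 0; 0 0 0 1]
T2·T1 = [5/13 12/13 0 6; -12/13 5/13 0 4; 0 0 1 -1; 0 0 0 1]
T3·…·T1 = [-10/13 -24/13 0 -12; 24/13 -10/13 0 -8; 0 0 3 -3; 0 0 0 1]
T4·…·T1 = [30/13 72/13 0 36; -72/13 30/13 0 24; 0 0 -9 9; 0 0 0 1]

T = [30/13 72/13 0 36; -72/13 30/13 0 24; 0 0 -9 9; 0 0 0 1]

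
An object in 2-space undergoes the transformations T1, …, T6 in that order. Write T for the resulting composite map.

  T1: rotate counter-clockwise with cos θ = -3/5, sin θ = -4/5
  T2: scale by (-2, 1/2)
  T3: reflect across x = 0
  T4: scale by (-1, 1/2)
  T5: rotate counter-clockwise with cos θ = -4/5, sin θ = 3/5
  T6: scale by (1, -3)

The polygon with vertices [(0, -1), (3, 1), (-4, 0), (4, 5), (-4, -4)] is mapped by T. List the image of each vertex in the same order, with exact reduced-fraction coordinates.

image vertices: (-137/100, -63/25), (-23/20, -27/5), (84/25, 264/25), (349/100, 51/25), (-53/25, 12/25)

T1 rotate counter-clockwise with cos θ = -3/5, sin θ = -4/5: (0, -1) → (-4/5, 3/5); (3, 1) → (-1, -3); (-4, 0) → (12/5, 16/5); (4, 5) → (8/5, -31/5); (-4, -4) → (-4/5, 28/5)
T2 scale by (-2, 1/2): (-4/5, 3/5) → (8/5, 3/10); (-1, -3) → (2, -3/2); (12/5, 16/5) → (-24/5, 8/5); (8/5, -31/5) → (-16/5, -31/10); (-4/5, 28/5) → (8/5, 14/5)
T3 reflect across x = 0: (8/5, 3/10) → (-8/5, 3/10); (2, -3/2) → (-2, -3/2); (-24/5, 8/5) → (24/5, 8/5); (-16/5, -31/10) → (16/5, -31/10); (8/5, 14/5) → (-8/5, 14/5)
T4 scale by (-1, 1/2): (-8/5, 3/10) → (8/5, 3/20); (-2, -3/2) → (2, -3/4); (24/5, 8/5) → (-24/5, 4/5); (16/5, -31/10) → (-16/5, -31/20); (-8/5, 14/5) → (8/5, 7/5)
T5 rotate counter-clockwise with cos θ = -4/5, sin θ = 3/5: (8/5, 3/20) → (-137/100, 21/25); (2, -3/4) → (-23/20, 9/5); (-24/5, 4/5) → (84/25, -88/25); (-16/5, -31/20) → (349/100, -17/25); (8/5, 7/5) → (-53/25, -4/25)
T6 scale by (1, -3): (-137/100, 21/25) → (-137/100, -63/25); (-23/20, 9/5) → (-23/20, -27/5); (84/25, -88/25) → (84/25, 264/25); (349/100, -17/25) → (349/100, 51/25); (-53/25, -4/25) → (-53/25, 12/25)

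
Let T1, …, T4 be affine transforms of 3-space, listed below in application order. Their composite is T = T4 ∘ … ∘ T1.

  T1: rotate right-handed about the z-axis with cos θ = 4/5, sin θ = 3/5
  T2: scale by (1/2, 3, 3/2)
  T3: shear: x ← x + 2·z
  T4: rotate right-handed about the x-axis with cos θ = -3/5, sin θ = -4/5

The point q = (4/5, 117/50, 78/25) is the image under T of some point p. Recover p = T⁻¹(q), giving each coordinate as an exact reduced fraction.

T1 = [4/5 -3/5 0 0; 3/5 4/5 0 0; 0 0 1 0; 0 0 0 1]
T2·T1 = [2/5 -3/10 0 0; 9/5 12/5 0 0; 0 0 3/2 0; 0 0 0 1]
T3·…·T1 = [2/5 -3/10 3 0; 9/5 12/5 0 0; 0 0 3/2 0; 0 0 0 1]
T4·…·T1 = [2/5 -3/10 3 0; -27/25 -36/25 6/5 0; -36/25 -48/25 -9/10 0; 0 0 0 1]
det M = 9/4; M⁻¹ = [8/5 -67/25 44/25 0; -6/5 44/25 -124/75 0; 0 8/15 -2/5 0; 0 0 0 1]
M⁻¹ · (4/5, 117/50, 78/25)ᵀ = (1/2, -2, 0)ᵀ

p = (1/2, -2, 0)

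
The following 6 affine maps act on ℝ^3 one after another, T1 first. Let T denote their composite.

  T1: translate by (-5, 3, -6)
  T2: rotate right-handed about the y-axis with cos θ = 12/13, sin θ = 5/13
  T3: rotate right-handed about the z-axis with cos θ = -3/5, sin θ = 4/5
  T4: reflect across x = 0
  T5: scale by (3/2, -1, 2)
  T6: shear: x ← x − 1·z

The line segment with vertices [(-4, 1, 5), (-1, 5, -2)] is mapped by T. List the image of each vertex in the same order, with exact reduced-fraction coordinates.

image vertices: (-81/10, 608/65, 66/13), (12, 152/13, -132/13)

T1 translate by (-5, 3, -6): (-4, 1, 5) → (-9, 4, -1); (-1, 5, -2) → (-6, 8, -8)
T2 rotate right-handed about the y-axis with cos θ = 12/13, sin θ = 5/13: (-9, 4, -1) → (-113/13, 4, 33/13); (-6, 8, -8) → (-112/13, 8, -66/13)
T3 rotate right-handed about the z-axis with cos θ = -3/5, sin θ = 4/5: (-113/13, 4, 33/13) → (131/65, -608/65, 33/13); (-112/13, 8, -66/13) → (-16/13, -152/13, -66/13)
T4 reflect across x = 0: (131/65, -608/65, 33/13) → (-131/65, -608/65, 33/13); (-16/13, -152/13, -66/13) → (16/13, -152/13, -66/13)
T5 scale by (3/2, -1, 2): (-131/65, -608/65, 33/13) → (-393/130, 608/65, 66/13); (16/13, -152/13, -66/13) → (24/13, 152/13, -132/13)
T6 shear: x ← x − 1·z: (-393/130, 608/65, 66/13) → (-81/10, 608/65, 66/13); (24/13, 152/13, -132/13) → (12, 152/13, -132/13)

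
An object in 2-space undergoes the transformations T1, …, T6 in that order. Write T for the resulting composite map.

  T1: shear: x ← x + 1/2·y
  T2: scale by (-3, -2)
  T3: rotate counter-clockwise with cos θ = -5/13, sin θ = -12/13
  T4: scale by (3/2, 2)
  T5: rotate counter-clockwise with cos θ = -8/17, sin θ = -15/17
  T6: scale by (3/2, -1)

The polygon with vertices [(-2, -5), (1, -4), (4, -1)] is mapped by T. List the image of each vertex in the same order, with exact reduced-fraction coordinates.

image vertices: (-10485/221, -8843/884), (-4878/221, 1213/442), (3843/221, 14309/884)

T1 shear: x ← x + 1/2·y: (-2, -5) → (-9/2, -5); (1, -4) → (-1, -4); (4, -1) → (7/2, -1)
T2 scale by (-3, -2): (-9/2, -5) → (27/2, 10); (-1, -4) → (3, 8); (7/2, -1) → (-21/2, 2)
T3 rotate counter-clockwise with cos θ = -5/13, sin θ = -12/13: (27/2, 10) → (105/26, -212/13); (3, 8) → (81/13, -76/13); (-21/2, 2) → (153/26, 116/13)
T4 scale by (3/2, 2): (105/26, -212/13) → (315/52, -424/13); (81/13, -76/13) → (243/26, -152/13); (153/26, 116/13) → (459/52, 232/13)
T5 rotate counter-clockwise with cos θ = -8/17, sin θ = -15/17: (315/52, -424/13) → (-6990/221, 8843/884); (243/26, -152/13) → (-3252/221, -1213/442); (459/52, 232/13) → (2562/221, -14309/884)
T6 scale by (3/2, -1): (-6990/221, 8843/884) → (-10485/221, -8843/884); (-3252/221, -1213/442) → (-4878/221, 1213/442); (2562/221, -14309/884) → (3843/221, 14309/884)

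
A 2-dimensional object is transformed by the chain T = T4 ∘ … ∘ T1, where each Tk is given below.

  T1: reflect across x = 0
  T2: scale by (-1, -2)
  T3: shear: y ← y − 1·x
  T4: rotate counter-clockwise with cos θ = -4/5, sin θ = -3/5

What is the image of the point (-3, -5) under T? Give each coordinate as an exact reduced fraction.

T(p) = (51/5, -43/5)

T1 reflect across x = 0: (-3, -5) → (3, -5)
T2 scale by (-1, -2): (3, -5) → (-3, 10)
T3 shear: y ← y − 1·x: (-3, 10) → (-3, 13)
T4 rotate counter-clockwise with cos θ = -4/5, sin θ = -3/5: (-3, 13) → (51/5, -43/5)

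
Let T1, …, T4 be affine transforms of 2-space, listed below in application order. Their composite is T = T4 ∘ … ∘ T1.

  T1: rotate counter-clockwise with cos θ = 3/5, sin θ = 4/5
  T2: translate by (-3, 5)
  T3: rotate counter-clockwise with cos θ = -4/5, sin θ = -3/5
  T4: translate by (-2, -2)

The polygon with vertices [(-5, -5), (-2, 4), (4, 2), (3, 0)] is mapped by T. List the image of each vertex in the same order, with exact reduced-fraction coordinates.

T1 rotate counter-clockwise with cos θ = 3/5, sin θ = 4/5: (-5, -5) → (1, -7); (-2, 4) → (-22/5, 4/5); (4, 2) → (4/5, 22/5); (3, 0) → (9/5, 12/5)
T2 translate by (-3, 5): (1, -7) → (-2, -2); (-22/5, 4/5) → (-37/5, 29/5); (4/5, 22/5) → (-11/5, 47/5); (9/5, 12/5) → (-6/5, 37/5)
T3 rotate counter-clockwise with cos θ = -4/5, sin θ = -3/5: (-2, -2) → (2/5, 14/5); (-37/5, 29/5) → (47/5, -1/5); (-11/5, 47/5) → (37/5, -31/5); (-6/5, 37/5) → (27/5, -26/5)
T4 translate by (-2, -2): (2/5, 14/5) → (-8/5, 4/5); (47/5, -1/5) → (37/5, -11/5); (37/5, -31/5) → (27/5, -41/5); (27/5, -26/5) → (17/5, -36/5)

image vertices: (-8/5, 4/5), (37/5, -11/5), (27/5, -41/5), (17/5, -36/5)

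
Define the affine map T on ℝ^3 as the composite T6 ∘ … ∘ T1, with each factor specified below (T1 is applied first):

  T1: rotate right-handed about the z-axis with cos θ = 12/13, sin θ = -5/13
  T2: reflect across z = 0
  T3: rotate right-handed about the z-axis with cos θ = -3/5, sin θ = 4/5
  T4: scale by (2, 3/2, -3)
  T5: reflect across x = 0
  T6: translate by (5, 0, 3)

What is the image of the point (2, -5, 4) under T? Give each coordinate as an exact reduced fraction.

T1 rotate right-handed about the z-axis with cos θ = 12/13, sin θ = -5/13: (2, -5, 4) → (-1/13, -70/13, 4)
T2 reflect across z = 0: (-1/13, -70/13, 4) → (-1/13, -70/13, -4)
T3 rotate right-handed about the z-axis with cos θ = -3/5, sin θ = 4/5: (-1/13, -70/13, -4) → (283/65, 206/65, -4)
T4 scale by (2, 3/2, -3): (283/65, 206/65, -4) → (566/65, 309/65, 12)
T5 reflect across x = 0: (566/65, 309/65, 12) → (-566/65, 309/65, 12)
T6 translate by (5, 0, 3): (-566/65, 309/65, 12) → (-241/65, 309/65, 15)

T(p) = (-241/65, 309/65, 15)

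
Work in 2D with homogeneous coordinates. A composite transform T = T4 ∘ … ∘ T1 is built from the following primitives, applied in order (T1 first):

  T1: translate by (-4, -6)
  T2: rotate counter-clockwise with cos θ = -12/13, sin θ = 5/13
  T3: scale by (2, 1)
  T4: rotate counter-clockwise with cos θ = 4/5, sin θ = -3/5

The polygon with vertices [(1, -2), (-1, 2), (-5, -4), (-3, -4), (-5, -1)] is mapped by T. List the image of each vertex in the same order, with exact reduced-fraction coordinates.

image vertices: (851/65, -132/65), (709/65, -388/65), (1489/65, -648/65), (1327/65, -464/65), (97/5, -54/5)

T1 translate by (-4, -6): (1, -2) → (-3, -8); (-1, 2) → (-5, -4); (-5, -4) → (-9, -10); (-3, -4) → (-7, -10); (-5, -1) → (-9, -7)
T2 rotate counter-clockwise with cos θ = -12/13, sin θ = 5/13: (-3, -8) → (76/13, 81/13); (-5, -4) → (80/13, 23/13); (-9, -10) → (158/13, 75/13); (-7, -10) → (134/13, 85/13); (-9, -7) → (11, 3)
T3 scale by (2, 1): (76/13, 81/13) → (152/13, 81/13); (80/13, 23/13) → (160/13, 23/13); (158/13, 75/13) → (316/13, 75/13); (134/13, 85/13) → (268/13, 85/13); (11, 3) → (22, 3)
T4 rotate counter-clockwise with cos θ = 4/5, sin θ = -3/5: (152/13, 81/13) → (851/65, -132/65); (160/13, 23/13) → (709/65, -388/65); (316/13, 75/13) → (1489/65, -648/65); (268/13, 85/13) → (1327/65, -464/65); (22, 3) → (97/5, -54/5)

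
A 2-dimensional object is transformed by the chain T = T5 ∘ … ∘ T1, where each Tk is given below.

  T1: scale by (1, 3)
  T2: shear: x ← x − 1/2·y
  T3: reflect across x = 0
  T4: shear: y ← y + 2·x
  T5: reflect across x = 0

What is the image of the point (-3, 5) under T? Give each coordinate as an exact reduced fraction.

T1 scale by (1, 3): (-3, 5) → (-3, 15)
T2 shear: x ← x − 1/2·y: (-3, 15) → (-21/2, 15)
T3 reflect across x = 0: (-21/2, 15) → (21/2, 15)
T4 shear: y ← y + 2·x: (21/2, 15) → (21/2, 36)
T5 reflect across x = 0: (21/2, 36) → (-21/2, 36)

T(p) = (-21/2, 36)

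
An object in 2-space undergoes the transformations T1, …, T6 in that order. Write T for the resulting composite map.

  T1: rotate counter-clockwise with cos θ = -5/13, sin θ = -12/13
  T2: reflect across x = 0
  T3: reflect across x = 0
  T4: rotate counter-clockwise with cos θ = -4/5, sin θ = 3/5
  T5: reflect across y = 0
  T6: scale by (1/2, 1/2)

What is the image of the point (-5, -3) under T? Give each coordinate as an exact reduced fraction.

T(p) = (-181/130, 333/130)

T1 rotate counter-clockwise with cos θ = -5/13, sin θ = -12/13: (-5, -3) → (-11/13, 75/13)
T2 reflect across x = 0: (-11/13, 75/13) → (11/13, 75/13)
T3 reflect across x = 0: (11/13, 75/13) → (-11/13, 75/13)
T4 rotate counter-clockwise with cos θ = -4/5, sin θ = 3/5: (-11/13, 75/13) → (-181/65, -333/65)
T5 reflect across y = 0: (-181/65, -333/65) → (-181/65, 333/65)
T6 scale by (1/2, 1/2): (-181/65, 333/65) → (-181/130, 333/130)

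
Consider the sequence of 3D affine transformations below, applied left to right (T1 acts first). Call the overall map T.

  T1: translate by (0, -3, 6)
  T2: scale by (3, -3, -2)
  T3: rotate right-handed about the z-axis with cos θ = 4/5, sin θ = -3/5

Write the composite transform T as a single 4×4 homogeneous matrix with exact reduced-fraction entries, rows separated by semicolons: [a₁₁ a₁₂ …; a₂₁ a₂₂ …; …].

T1 = [1 0 0 0; 0 1 0 -3; 0 0 1 6; 0 0 0 1]
T2·T1 = [3 0 0 0; 0 -3 0 9; 0 0 -2 -12; 0 0 0 1]
T3·…·T1 = [12/5 -9/5 0 27/5; -9/5 -12/5 0 36/5; 0 0 -2 -12; 0 0 0 1]

T = [12/5 -9/5 0 27/5; -9/5 -12/5 0 36/5; 0 0 -2 -12; 0 0 0 1]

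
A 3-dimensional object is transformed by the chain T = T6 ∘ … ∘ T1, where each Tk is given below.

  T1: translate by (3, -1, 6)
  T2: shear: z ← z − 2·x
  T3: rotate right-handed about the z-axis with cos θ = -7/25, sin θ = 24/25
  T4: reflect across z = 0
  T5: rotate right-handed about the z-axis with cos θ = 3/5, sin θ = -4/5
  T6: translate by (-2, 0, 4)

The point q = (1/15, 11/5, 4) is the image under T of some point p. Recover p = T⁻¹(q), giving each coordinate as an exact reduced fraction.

p = (0, 2/3, 0)

T1 = [1 0 0 3; 0 1 0 -1; 0 0 1 6; 0 0 0 1]
T2·T1 = [1 0 0 3; 0 1 0 -1; -2 0 1 0; 0 0 0 1]
T3·…·T1 = [-7/25 -24/25 0 3/25; 24/25 -7/25 0 79/25; -2 0 1 0; 0 0 0 1]
T4·…·T1 = [-7/25 -24/25 0 3/25; 24/25 -7/25 0 79/25; 2 0 -1 0; 0 0 0 1]
T5·…·T1 = [3/5 -4/5 0 13/5; 4/5 3/5 0 9/5; 2 0 -1 0; 0 0 0 1]
T6·…·T1 = [3/5 -4/5 0 3/5; 4/5 3/5 0 9/5; 2 0 -1 4; 0 0 0 1]
det M = -1; M⁻¹ = [3/5 4/5 0 -9/5; -4/5 3/5 0 -3/5; 6/5 8/5 -1 2/5; 0 0 0 1]
M⁻¹ · (1/15, 11/5, 4)ᵀ = (0, 2/3, 0)ᵀ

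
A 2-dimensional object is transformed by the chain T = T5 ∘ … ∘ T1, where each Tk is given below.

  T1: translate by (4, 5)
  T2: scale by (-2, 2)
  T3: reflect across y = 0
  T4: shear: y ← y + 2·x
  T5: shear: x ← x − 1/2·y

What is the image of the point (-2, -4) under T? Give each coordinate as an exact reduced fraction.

T(p) = (1, -10)

T1 translate by (4, 5): (-2, -4) → (2, 1)
T2 scale by (-2, 2): (2, 1) → (-4, 2)
T3 reflect across y = 0: (-4, 2) → (-4, -2)
T4 shear: y ← y + 2·x: (-4, -2) → (-4, -10)
T5 shear: x ← x − 1/2·y: (-4, -10) → (1, -10)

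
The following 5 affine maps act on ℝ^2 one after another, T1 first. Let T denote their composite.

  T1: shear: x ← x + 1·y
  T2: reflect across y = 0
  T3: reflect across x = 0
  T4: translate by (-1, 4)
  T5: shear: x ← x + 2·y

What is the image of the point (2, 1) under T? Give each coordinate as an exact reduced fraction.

T1 shear: x ← x + 1·y: (2, 1) → (3, 1)
T2 reflect across y = 0: (3, 1) → (3, -1)
T3 reflect across x = 0: (3, -1) → (-3, -1)
T4 translate by (-1, 4): (-3, -1) → (-4, 3)
T5 shear: x ← x + 2·y: (-4, 3) → (2, 3)

T(p) = (2, 3)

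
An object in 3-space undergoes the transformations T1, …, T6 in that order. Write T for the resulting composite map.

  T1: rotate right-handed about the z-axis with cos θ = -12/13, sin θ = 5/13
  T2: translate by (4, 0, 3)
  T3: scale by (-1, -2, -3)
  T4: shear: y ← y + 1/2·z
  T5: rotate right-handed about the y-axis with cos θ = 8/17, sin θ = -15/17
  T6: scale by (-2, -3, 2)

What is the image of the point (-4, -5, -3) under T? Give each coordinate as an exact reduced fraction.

T(p) = (2000/221, 240/13, -3750/221)

T1 rotate right-handed about the z-axis with cos θ = -12/13, sin θ = 5/13: (-4, -5, -3) → (73/13, 40/13, -3)
T2 translate by (4, 0, 3): (73/13, 40/13, -3) → (125/13, 40/13, 0)
T3 scale by (-1, -2, -3): (125/13, 40/13, 0) → (-125/13, -80/13, 0)
T4 shear: y ← y + 1/2·z: (-125/13, -80/13, 0) → (-125/13, -80/13, 0)
T5 rotate right-handed about the y-axis with cos θ = 8/17, sin θ = -15/17: (-125/13, -80/13, 0) → (-1000/221, -80/13, -1875/221)
T6 scale by (-2, -3, 2): (-1000/221, -80/13, -1875/221) → (2000/221, 240/13, -3750/221)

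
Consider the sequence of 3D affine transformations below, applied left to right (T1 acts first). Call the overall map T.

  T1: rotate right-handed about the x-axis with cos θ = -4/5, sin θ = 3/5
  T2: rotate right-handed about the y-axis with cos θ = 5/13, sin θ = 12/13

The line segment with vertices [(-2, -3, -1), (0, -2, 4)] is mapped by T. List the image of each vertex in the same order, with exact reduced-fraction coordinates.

image vertices: (-22/13, 3, 19/13), (-264/65, -4/5, -22/13)

T1 rotate right-handed about the x-axis with cos θ = -4/5, sin θ = 3/5: (-2, -3, -1) → (-2, 3, -1); (0, -2, 4) → (0, -4/5, -22/5)
T2 rotate right-handed about the y-axis with cos θ = 5/13, sin θ = 12/13: (-2, 3, -1) → (-22/13, 3, 19/13); (0, -4/5, -22/5) → (-264/65, -4/5, -22/13)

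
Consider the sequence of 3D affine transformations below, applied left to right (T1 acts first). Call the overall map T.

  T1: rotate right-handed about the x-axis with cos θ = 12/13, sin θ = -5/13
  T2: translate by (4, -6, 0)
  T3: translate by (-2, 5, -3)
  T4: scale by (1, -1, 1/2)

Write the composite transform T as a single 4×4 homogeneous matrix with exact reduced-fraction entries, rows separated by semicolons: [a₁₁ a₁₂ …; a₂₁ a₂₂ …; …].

T1 = [1 0 0 0; 0 12/13 5/13 0; 0 -5/13 12/13 0; 0 0 0 1]
T2·T1 = [1 0 0 4; 0 12/13 5/13 -6; 0 -5/13 12/13 0; 0 0 0 1]
T3·…·T1 = [1 0 0 2; 0 12/13 5/13 -1; 0 -5/13 12/13 -3; 0 0 0 1]
T4·…·T1 = [1 0 0 2; 0 -12/13 -5/13 1; 0 -5/26 6/13 -3/2; 0 0 0 1]

T = [1 0 0 2; 0 -12/13 -5/13 1; 0 -5/26 6/13 -3/2; 0 0 0 1]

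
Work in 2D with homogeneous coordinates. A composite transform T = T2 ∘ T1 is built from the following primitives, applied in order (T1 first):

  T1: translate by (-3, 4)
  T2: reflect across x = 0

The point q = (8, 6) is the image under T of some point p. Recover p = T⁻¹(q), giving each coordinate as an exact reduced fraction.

T1 = [1 0 -3; 0 1 4; 0 0 1]
T2·T1 = [-1 0 3; 0 1 4; 0 0 1]
det M = -1; M⁻¹ = [-1 0 3; 0 1 -4; 0 0 1]
M⁻¹ · (8, 6)ᵀ = (-5, 2)ᵀ

p = (-5, 2)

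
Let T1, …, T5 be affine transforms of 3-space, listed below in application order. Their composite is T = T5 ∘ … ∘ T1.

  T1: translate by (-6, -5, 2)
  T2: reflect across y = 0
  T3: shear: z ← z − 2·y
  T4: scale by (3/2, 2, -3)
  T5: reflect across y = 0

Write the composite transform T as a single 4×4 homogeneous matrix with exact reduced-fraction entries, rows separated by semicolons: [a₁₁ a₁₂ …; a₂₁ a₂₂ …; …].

T1 = [1 0 0 -6; 0 1 0 -5; 0 0 1 2; 0 0 0 1]
T2·T1 = [1 0 0 -6; 0 -1 0 5; 0 0 1 2; 0 0 0 1]
T3·…·T1 = [1 0 0 -6; 0 -1 0 5; 0 2 1 -8; 0 0 0 1]
T4·…·T1 = [3/2 0 0 -9; 0 -2 0 10; 0 -6 -3 24; 0 0 0 1]
T5·…·T1 = [3/2 0 0 -9; 0 2 0 -10; 0 -6 -3 24; 0 0 0 1]

T = [3/2 0 0 -9; 0 2 0 -10; 0 -6 -3 24; 0 0 0 1]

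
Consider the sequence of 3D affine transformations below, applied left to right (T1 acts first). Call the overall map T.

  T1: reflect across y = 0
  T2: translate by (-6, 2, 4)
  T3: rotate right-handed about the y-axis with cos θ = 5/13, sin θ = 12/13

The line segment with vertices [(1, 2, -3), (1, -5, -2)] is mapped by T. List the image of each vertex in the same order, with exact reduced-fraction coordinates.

image vertices: (-1, 0, 5), (-1/13, 7, 70/13)

T1 reflect across y = 0: (1, 2, -3) → (1, -2, -3); (1, -5, -2) → (1, 5, -2)
T2 translate by (-6, 2, 4): (1, -2, -3) → (-5, 0, 1); (1, 5, -2) → (-5, 7, 2)
T3 rotate right-handed about the y-axis with cos θ = 5/13, sin θ = 12/13: (-5, 0, 1) → (-1, 0, 5); (-5, 7, 2) → (-1/13, 7, 70/13)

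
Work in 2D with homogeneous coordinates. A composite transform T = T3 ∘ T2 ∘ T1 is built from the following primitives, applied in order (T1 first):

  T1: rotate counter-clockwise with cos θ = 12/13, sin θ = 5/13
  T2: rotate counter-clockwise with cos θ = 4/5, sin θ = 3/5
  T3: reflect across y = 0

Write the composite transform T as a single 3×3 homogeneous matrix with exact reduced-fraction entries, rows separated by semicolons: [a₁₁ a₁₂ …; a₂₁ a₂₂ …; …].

T = [33/65 -56/65 0; -56/65 -33/65 0; 0 0 1]

T1 = [12/13 -5/13 0; 5/13 12/13 0; 0 0 1]
T2·T1 = [33/65 -56/65 0; 56/65 33/65 0; 0 0 1]
T3·…·T1 = [33/65 -56/65 0; -56/65 -33/65 0; 0 0 1]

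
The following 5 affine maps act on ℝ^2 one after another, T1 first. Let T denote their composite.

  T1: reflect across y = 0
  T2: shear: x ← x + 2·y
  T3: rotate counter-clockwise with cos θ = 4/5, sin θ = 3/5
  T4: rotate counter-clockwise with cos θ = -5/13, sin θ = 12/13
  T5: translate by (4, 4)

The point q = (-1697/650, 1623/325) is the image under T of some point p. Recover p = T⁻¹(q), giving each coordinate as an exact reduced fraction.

p = (6/5, -5/2)

T1 = [1 0 0; 0 -1 0; 0 0 1]
T2·T1 = [1 -2 0; 0 -1 0; 0 0 1]
T3·…·T1 = [4/5 -1 0; 3/5 -2 0; 0 0 1]
T4·…·T1 = [-56/65 29/13 0; 33/65 -2/13 0; 0 0 1]
T5·…·T1 = [-56/65 29/13 4; 33/65 -2/13 4; 0 0 1]
det M = -1; M⁻¹ = [2/13 29/13 -124/13; 33/65 56/65 -356/65; 0 0 1]
M⁻¹ · (-1697/650, 1623/325)ᵀ = (6/5, -5/2)ᵀ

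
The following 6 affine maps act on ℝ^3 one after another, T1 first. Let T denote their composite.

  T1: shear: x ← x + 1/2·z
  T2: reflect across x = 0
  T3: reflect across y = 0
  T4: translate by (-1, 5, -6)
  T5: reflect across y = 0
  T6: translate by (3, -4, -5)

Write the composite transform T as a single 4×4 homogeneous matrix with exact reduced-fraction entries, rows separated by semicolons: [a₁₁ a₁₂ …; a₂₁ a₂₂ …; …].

T1 = [1 0 1/2 0; 0 1 0 0; 0 0 1 0; 0 0 0 1]
T2·T1 = [-1 0 -1/2 0; 0 1 0 0; 0 0 1 0; 0 0 0 1]
T3·…·T1 = [-1 0 -1/2 0; 0 -1 0 0; 0 0 1 0; 0 0 0 1]
T4·…·T1 = [-1 0 -1/2 -1; 0 -1 0 5; 0 0 1 -6; 0 0 0 1]
T5·…·T1 = [-1 0 -1/2 -1; 0 1 0 -5; 0 0 1 -6; 0 0 0 1]
T6·…·T1 = [-1 0 -1/2 2; 0 1 0 -9; 0 0 1 -11; 0 0 0 1]

T = [-1 0 -1/2 2; 0 1 0 -9; 0 0 1 -11; 0 0 0 1]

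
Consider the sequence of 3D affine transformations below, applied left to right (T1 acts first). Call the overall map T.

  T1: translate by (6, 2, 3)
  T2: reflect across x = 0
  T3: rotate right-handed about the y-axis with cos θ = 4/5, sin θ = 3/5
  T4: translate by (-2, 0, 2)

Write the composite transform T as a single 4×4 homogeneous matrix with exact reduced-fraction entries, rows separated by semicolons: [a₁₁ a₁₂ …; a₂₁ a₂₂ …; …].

T = [-4/5 0 3/5 -5; 0 1 0 2; 3/5 0 4/5 8; 0 0 0 1]

T1 = [1 0 0 6; 0 1 0 2; 0 0 1 3; 0 0 0 1]
T2·T1 = [-1 0 0 -6; 0 1 0 2; 0 0 1 3; 0 0 0 1]
T3·…·T1 = [-4/5 0 3/5 -3; 0 1 0 2; 3/5 0 4/5 6; 0 0 0 1]
T4·…·T1 = [-4/5 0 3/5 -5; 0 1 0 2; 3/5 0 4/5 8; 0 0 0 1]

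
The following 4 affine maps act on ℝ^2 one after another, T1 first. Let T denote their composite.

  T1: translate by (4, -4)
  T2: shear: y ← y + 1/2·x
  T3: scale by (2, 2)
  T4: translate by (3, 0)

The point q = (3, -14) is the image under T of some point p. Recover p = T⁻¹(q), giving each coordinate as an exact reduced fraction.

p = (-4, -3)

T1 = [1 0 4; 0 1 -4; 0 0 1]
T2·T1 = [1 0 4; 1/2 1 -2; 0 0 1]
T3·…·T1 = [2 0 8; 1 2 -4; 0 0 1]
T4·…·T1 = [2 0 11; 1 2 -4; 0 0 1]
det M = 4; M⁻¹ = [1/2 0 -11/2; -1/4 1/2 19/4; 0 0 1]
M⁻¹ · (3, -14)ᵀ = (-4, -3)ᵀ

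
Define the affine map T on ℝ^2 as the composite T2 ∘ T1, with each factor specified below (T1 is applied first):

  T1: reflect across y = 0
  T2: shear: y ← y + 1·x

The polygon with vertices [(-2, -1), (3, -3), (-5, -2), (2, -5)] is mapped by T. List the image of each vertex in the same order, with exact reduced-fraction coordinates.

T1 reflect across y = 0: (-2, -1) → (-2, 1); (3, -3) → (3, 3); (-5, -2) → (-5, 2); (2, -5) → (2, 5)
T2 shear: y ← y + 1·x: (-2, 1) → (-2, -1); (3, 3) → (3, 6); (-5, 2) → (-5, -3); (2, 5) → (2, 7)

image vertices: (-2, -1), (3, 6), (-5, -3), (2, 7)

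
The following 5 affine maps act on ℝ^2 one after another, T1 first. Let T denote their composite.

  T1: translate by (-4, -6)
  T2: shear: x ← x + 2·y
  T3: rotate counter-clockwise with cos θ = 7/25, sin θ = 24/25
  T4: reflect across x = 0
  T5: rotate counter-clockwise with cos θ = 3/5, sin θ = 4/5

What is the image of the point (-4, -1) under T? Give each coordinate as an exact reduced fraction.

T1 translate by (-4, -6): (-4, -1) → (-8, -7)
T2 shear: x ← x + 2·y: (-8, -7) → (-22, -7)
T3 rotate counter-clockwise with cos θ = 7/25, sin θ = 24/25: (-22, -7) → (14/25, -577/25)
T4 reflect across x = 0: (14/25, -577/25) → (-14/25, -577/25)
T5 rotate counter-clockwise with cos θ = 3/5, sin θ = 4/5: (-14/25, -577/25) → (2266/125, -1787/125)

T(p) = (2266/125, -1787/125)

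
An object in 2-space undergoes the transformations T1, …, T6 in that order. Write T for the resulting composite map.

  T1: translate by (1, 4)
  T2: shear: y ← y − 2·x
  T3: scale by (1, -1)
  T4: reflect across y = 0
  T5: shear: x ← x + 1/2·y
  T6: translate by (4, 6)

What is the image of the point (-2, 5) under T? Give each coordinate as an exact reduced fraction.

T(p) = (17/2, 17)

T1 translate by (1, 4): (-2, 5) → (-1, 9)
T2 shear: y ← y − 2·x: (-1, 9) → (-1, 11)
T3 scale by (1, -1): (-1, 11) → (-1, -11)
T4 reflect across y = 0: (-1, -11) → (-1, 11)
T5 shear: x ← x + 1/2·y: (-1, 11) → (9/2, 11)
T6 translate by (4, 6): (9/2, 11) → (17/2, 17)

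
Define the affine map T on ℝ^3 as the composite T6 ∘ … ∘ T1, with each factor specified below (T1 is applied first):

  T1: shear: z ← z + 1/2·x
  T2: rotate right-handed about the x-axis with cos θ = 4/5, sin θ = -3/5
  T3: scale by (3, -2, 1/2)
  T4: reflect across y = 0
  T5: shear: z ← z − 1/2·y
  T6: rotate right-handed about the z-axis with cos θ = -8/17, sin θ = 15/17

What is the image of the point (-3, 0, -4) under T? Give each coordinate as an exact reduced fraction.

T(p) = (171/17, -411/85, 11/10)

T1 shear: z ← z + 1/2·x: (-3, 0, -4) → (-3, 0, -11/2)
T2 rotate right-handed about the x-axis with cos θ = 4/5, sin θ = -3/5: (-3, 0, -11/2) → (-3, -33/10, -22/5)
T3 scale by (3, -2, 1/2): (-3, -33/10, -22/5) → (-9, 33/5, -11/5)
T4 reflect across y = 0: (-9, 33/5, -11/5) → (-9, -33/5, -11/5)
T5 shear: z ← z − 1/2·y: (-9, -33/5, -11/5) → (-9, -33/5, 11/10)
T6 rotate right-handed about the z-axis with cos θ = -8/17, sin θ = 15/17: (-9, -33/5, 11/10) → (171/17, -411/85, 11/10)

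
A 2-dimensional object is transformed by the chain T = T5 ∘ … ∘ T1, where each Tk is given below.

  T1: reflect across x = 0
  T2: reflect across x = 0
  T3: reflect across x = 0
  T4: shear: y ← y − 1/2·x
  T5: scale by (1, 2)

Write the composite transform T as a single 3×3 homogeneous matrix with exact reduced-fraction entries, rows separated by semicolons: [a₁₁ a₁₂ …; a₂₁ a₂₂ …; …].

T = [-1 0 0; 1 2 0; 0 0 1]

T1 = [-1 0 0; 0 1 0; 0 0 1]
T2·T1 = [1 0 0; 0 1 0; 0 0 1]
T3·…·T1 = [-1 0 0; 0 1 0; 0 0 1]
T4·…·T1 = [-1 0 0; 1/2 1 0; 0 0 1]
T5·…·T1 = [-1 0 0; 1 2 0; 0 0 1]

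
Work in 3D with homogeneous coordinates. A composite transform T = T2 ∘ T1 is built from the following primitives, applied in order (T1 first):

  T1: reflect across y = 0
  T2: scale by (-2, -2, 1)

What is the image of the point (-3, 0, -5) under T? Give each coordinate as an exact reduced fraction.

T1 reflect across y = 0: (-3, 0, -5) → (-3, 0, -5)
T2 scale by (-2, -2, 1): (-3, 0, -5) → (6, 0, -5)

T(p) = (6, 0, -5)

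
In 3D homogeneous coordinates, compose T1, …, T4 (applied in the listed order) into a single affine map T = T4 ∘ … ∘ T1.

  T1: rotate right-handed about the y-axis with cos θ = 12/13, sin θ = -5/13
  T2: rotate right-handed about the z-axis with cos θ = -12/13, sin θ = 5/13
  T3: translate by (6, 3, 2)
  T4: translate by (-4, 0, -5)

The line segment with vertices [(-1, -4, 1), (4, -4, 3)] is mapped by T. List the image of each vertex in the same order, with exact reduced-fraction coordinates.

T1 rotate right-handed about the y-axis with cos θ = 12/13, sin θ = -5/13: (-1, -4, 1) → (-17/13, -4, 7/13); (4, -4, 3) → (33/13, -4, 56/13)
T2 rotate right-handed about the z-axis with cos θ = -12/13, sin θ = 5/13: (-17/13, -4, 7/13) → (464/169, 539/169, 7/13); (33/13, -4, 56/13) → (-136/169, 789/169, 56/13)
T3 translate by (6, 3, 2): (464/169, 539/169, 7/13) → (1478/169, 1046/169, 33/13); (-136/169, 789/169, 56/13) → (878/169, 1296/169, 82/13)
T4 translate by (-4, 0, -5): (1478/169, 1046/169, 33/13) → (802/169, 1046/169, -32/13); (878/169, 1296/169, 82/13) → (202/169, 1296/169, 17/13)

image vertices: (802/169, 1046/169, -32/13), (202/169, 1296/169, 17/13)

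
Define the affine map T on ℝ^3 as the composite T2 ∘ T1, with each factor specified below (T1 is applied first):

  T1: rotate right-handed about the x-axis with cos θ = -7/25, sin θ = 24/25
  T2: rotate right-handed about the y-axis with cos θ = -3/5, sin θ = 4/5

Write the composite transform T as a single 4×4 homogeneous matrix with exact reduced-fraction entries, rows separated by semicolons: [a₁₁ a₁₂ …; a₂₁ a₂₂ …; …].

T1 = [1 0 0 0; 0 -7/25 -24/25 0; 0 24/25 -7/25 0; 0 0 0 1]
T2·T1 = [-3/5 96/125 -28/125 0; 0 -7/25 -24/25 0; -4/5 -72/125 21/125 0; 0 0 0 1]

T = [-3/5 96/125 -28/125 0; 0 -7/25 -24/25 0; -4/5 -72/125 21/125 0; 0 0 0 1]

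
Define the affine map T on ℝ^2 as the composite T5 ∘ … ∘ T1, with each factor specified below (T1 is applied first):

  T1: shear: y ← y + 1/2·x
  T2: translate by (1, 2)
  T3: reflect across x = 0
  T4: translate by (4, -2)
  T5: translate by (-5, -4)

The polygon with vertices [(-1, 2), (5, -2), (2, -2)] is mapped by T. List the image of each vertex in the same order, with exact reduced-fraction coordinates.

T1 shear: y ← y + 1/2·x: (-1, 2) → (-1, 3/2); (5, -2) → (5, 1/2); (2, -2) → (2, -1)
T2 translate by (1, 2): (-1, 3/2) → (0, 7/2); (5, 1/2) → (6, 5/2); (2, -1) → (3, 1)
T3 reflect across x = 0: (0, 7/2) → (0, 7/2); (6, 5/2) → (-6, 5/2); (3, 1) → (-3, 1)
T4 translate by (4, -2): (0, 7/2) → (4, 3/2); (-6, 5/2) → (-2, 1/2); (-3, 1) → (1, -1)
T5 translate by (-5, -4): (4, 3/2) → (-1, -5/2); (-2, 1/2) → (-7, -7/2); (1, -1) → (-4, -5)

image vertices: (-1, -5/2), (-7, -7/2), (-4, -5)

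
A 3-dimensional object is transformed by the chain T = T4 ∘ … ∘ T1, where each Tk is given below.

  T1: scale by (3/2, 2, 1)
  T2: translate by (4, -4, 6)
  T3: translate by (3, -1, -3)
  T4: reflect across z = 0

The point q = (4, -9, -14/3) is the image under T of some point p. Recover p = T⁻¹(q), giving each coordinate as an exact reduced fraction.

p = (-2, -2, 5/3)

T1 = [3/2 0 0 0; 0 2 0 0; 0 0 1 0; 0 0 0 1]
T2·T1 = [3/2 0 0 4; 0 2 0 -4; 0 0 1 6; 0 0 0 1]
T3·…·T1 = [3/2 0 0 7; 0 2 0 -5; 0 0 1 3; 0 0 0 1]
T4·…·T1 = [3/2 0 0 7; 0 2 0 -5; 0 0 -1 -3; 0 0 0 1]
det M = -3; M⁻¹ = [2/3 0 0 -14/3; 0 1/2 0 5/2; 0 0 -1 -3; 0 0 0 1]
M⁻¹ · (4, -9, -14/3)ᵀ = (-2, -2, 5/3)ᵀ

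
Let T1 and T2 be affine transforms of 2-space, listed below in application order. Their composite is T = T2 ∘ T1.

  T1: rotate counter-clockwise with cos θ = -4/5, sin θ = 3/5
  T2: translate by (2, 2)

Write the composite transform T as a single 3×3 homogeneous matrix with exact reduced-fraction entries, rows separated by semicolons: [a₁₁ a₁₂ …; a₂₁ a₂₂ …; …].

T = [-4/5 -3/5 2; 3/5 -4/5 2; 0 0 1]

T1 = [-4/5 -3/5 0; 3/5 -4/5 0; 0 0 1]
T2·T1 = [-4/5 -3/5 2; 3/5 -4/5 2; 0 0 1]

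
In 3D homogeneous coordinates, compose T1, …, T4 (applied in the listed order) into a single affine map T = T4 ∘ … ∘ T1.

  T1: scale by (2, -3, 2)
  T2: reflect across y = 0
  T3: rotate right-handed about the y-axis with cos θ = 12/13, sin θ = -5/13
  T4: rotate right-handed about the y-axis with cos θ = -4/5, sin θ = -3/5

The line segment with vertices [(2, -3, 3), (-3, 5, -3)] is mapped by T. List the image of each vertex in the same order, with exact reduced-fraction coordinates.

T1 scale by (2, -3, 2): (2, -3, 3) → (4, 9, 6); (-3, 5, -3) → (-6, -15, -6)
T2 reflect across y = 0: (4, 9, 6) → (4, -9, 6); (-6, -15, -6) → (-6, 15, -6)
T3 rotate right-handed about the y-axis with cos θ = 12/13, sin θ = -5/13: (4, -9, 6) → (18/13, -9, 92/13); (-6, 15, -6) → (-42/13, 15, -102/13)
T4 rotate right-handed about the y-axis with cos θ = -4/5, sin θ = -3/5: (18/13, -9, 92/13) → (-348/65, -9, -314/65); (-42/13, 15, -102/13) → (474/65, 15, 282/65)

image vertices: (-348/65, -9, -314/65), (474/65, 15, 282/65)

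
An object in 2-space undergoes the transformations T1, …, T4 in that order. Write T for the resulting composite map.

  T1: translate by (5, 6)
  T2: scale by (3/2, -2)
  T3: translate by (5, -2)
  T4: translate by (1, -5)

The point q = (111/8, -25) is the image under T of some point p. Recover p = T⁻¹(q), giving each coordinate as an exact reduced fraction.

T1 = [1 0 5; 0 1 6; 0 0 1]
T2·T1 = [3/2 0 15/2; 0 -2 -12; 0 0 1]
T3·…·T1 = [3/2 0 25/2; 0 -2 -14; 0 0 1]
T4·…·T1 = [3/2 0 27/2; 0 -2 -19; 0 0 1]
det M = -3; M⁻¹ = [2/3 0 -9; 0 -1/2 -19/2; 0 0 1]
M⁻¹ · (111/8, -25)ᵀ = (1/4, 3)ᵀ

p = (1/4, 3)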